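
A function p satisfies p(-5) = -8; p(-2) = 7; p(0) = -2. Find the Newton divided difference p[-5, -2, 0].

p[-5,-2] = (7 - (-8)) / (-2 - (-5)) = 5
p[-2,0] = (-2 - 7) / (0 - (-2)) = -9/2
p[-5,-2,0] = (-9/2 - 5) / (0 - (-5)) = -19/10

-19/10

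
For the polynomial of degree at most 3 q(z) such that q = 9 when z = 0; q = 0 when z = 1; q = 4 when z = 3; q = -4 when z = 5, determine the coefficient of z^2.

Build the Lagrange basis polynomials:
L_0(z) = (z - 1)(z - 3)(z - 5) / [-15] = -(1/15)z^3 + (3/5)z^2 - (23/15)z + 1
L_1(z) = z(z - 3)(z - 5) / [8] = (1/8)z^3 - z^2 + (15/8)z
L_2(z) = z(z - 1)(z - 5) / [-12] = -(1/12)z^3 + (1/2)z^2 - (5/12)z
L_3(z) = z(z - 1)(z - 3) / [40] = (1/40)z^3 - (1/10)z^2 + (3/40)z
q(z) = 9·L_0 + 0·L_1 + 4·L_2 + (-4)·L_3
Only the coefficient of z^2 is needed; take it from each L_i and combine:
9·(3/5) + 0·(-1) + 4·(1/2) + (-4)·(-1/10) = 39/5

39/5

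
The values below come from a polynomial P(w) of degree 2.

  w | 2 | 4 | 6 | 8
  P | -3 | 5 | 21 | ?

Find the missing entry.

45

The 3 known values determine P uniquely (degree ≤ 2).
Evaluate each Lagrange basis at w = 8:
L_0(8) = (4)·(2)/[(-2)·(-4)] = 1
L_1(8) = (6)·(2)/[(2)·(-2)] = -3
L_2(8) = (6)·(4)/[(4)·(2)] = 3
Sum: (-3)·(1) + 5·(-3) + 21·(3) = 45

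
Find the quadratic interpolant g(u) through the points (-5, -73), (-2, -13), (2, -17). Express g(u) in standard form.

g(u) = -3u^2 - u - 3

Build the Lagrange basis polynomials:
L_0(u) = (u + 2)(u - 2) / [21] = (1/21)u^2 - 4/21
L_1(u) = (u + 5)(u - 2) / [-12] = -(1/12)u^2 - (1/4)u + 5/6
L_2(u) = (u + 5)(u + 2) / [28] = (1/28)u^2 + (1/4)u + 5/14
g(u) = (-73)·L_0 + (-13)·L_1 + (-17)·L_2
  (-73)·L_0(u) = -(73/21)u^2 + 292/21
  (-13)·L_1(u) = (13/12)u^2 + (13/4)u - 65/6
  (-17)·L_2(u) = -(17/28)u^2 - (17/4)u - 85/14
Adding term by term: -3u^2 - u - 3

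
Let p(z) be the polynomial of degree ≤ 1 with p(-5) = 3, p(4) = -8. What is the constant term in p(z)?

L_0(z) = (z - 4) / [-9] = -(1/9)z + 4/9
L_1(z) = (z + 5) / [9] = (1/9)z + 5/9
p(z) = 3·L_0 + (-8)·L_1
Only the constant term is needed; take it from each L_i and combine:
3·(4/9) + (-8)·(5/9) = -28/9

-28/9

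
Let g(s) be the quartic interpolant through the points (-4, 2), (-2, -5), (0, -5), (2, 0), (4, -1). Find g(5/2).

Evaluate each Lagrange basis at s = 5/2:
L_0(5/2) = (9/2)·(5/2)·(1/2)·(-3/2)/[(-2)·(-4)·(-6)·(-8)] = -45/2048
L_1(5/2) = (13/2)·(5/2)·(1/2)·(-3/2)/[(2)·(-2)·(-4)·(-6)] = 65/512
L_2(5/2) = (13/2)·(9/2)·(1/2)·(-3/2)/[(4)·(2)·(-2)·(-4)] = -351/1024
L_3(5/2) = (13/2)·(9/2)·(5/2)·(-3/2)/[(6)·(4)·(2)·(-2)] = 585/512
L_4(5/2) = (13/2)·(9/2)·(5/2)·(1/2)/[(8)·(6)·(4)·(2)] = 195/2048
Sum: 2·(-45/2048) + (-5)·(65/512) + (-5)·(-351/1024) + 0 + (-1)·(195/2048) = 1925/2048

1925/2048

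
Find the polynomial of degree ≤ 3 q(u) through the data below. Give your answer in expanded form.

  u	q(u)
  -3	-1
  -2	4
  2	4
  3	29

q(u) = u^3 + 2u^2 - 4u - 4

Newton's divided differences:
q[-3,-2] = (4 - (-1)) / (-2 - (-3)) = 5
q[-2,2] = (4 - 4) / (2 - (-2)) = 0
q[2,3] = (29 - 4) / (3 - 2) = 25
q[-3,-2,2] = (0 - 5) / (2 - (-3)) = -1
q[-2,2,3] = (25 - 0) / (3 - (-2)) = 5
q[-3,-2,2,3] = (5 - (-1)) / (3 - (-3)) = 1
q(u) = -1 + 5·(u + 3) + (-1)·(u + 3)(u + 2) + 1·(u + 3)(u + 2)(u - 2)
Expanding: q(u) = u^3 + 2u^2 - 4u - 4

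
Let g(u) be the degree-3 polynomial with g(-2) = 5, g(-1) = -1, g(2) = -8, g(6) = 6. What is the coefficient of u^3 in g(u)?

L_0(u) = (u + 1)(u - 2)(u - 6) / [-32] = -(1/32)u^3 + (7/32)u^2 - (1/8)u - 3/8
L_1(u) = (u + 2)(u - 2)(u - 6) / [21] = (1/21)u^3 - (2/7)u^2 - (4/21)u + 8/7
L_2(u) = (u + 2)(u + 1)(u - 6) / [-48] = -(1/48)u^3 + (1/16)u^2 + (1/3)u + 1/4
L_3(u) = (u + 2)(u + 1)(u - 2) / [224] = (1/224)u^3 + (1/224)u^2 - (1/56)u - 1/56
g(u) = 5·L_0 + (-1)·L_1 + (-8)·L_2 + 6·L_3
Only the coefficient of u^3 is needed; take it from each L_i and combine:
5·(-1/32) + (-1)·(1/21) + (-8)·(-1/48) + 6·(1/224) = -1/96

-1/96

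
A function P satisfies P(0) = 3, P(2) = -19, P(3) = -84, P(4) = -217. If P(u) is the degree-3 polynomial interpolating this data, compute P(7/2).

-281/2

L_0(7/2) = (3/2)·(1/2)·(-1/2)/[(-2)·(-3)·(-4)] = 1/64
L_1(7/2) = (7/2)·(1/2)·(-1/2)/[(2)·(-1)·(-2)] = -7/32
L_2(7/2) = (7/2)·(3/2)·(-1/2)/[(3)·(1)·(-1)] = 7/8
L_3(7/2) = (7/2)·(3/2)·(1/2)/[(4)·(2)·(1)] = 21/64
Sum: 3·(1/64) + (-19)·(-7/32) + (-84)·(7/8) + (-217)·(21/64) = -281/2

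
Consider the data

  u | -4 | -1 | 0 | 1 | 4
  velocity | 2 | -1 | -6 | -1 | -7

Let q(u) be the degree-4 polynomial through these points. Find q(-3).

357/20

Evaluate each Lagrange basis at u = -3:
L_0(-3) = (-2)·(-3)·(-4)·(-7)/[(-3)·(-4)·(-5)·(-8)] = 7/20
L_1(-3) = (1)·(-3)·(-4)·(-7)/[(3)·(-1)·(-2)·(-5)] = 14/5
L_2(-3) = (1)·(-2)·(-4)·(-7)/[(4)·(1)·(-1)·(-4)] = -7/2
L_3(-3) = (1)·(-2)·(-3)·(-7)/[(5)·(2)·(1)·(-3)] = 7/5
L_4(-3) = (1)·(-2)·(-3)·(-4)/[(8)·(5)·(4)·(3)] = -1/20
Sum: 2·(7/20) + (-1)·(14/5) + (-6)·(-7/2) + (-1)·(7/5) + (-7)·(-1/20) = 357/20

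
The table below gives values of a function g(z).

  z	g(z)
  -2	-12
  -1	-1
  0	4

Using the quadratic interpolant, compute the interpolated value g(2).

-4

L_0(2) = (3)·(2)/[(-1)·(-2)] = 3
L_1(2) = (4)·(2)/[(1)·(-1)] = -8
L_2(2) = (4)·(3)/[(2)·(1)] = 6
Sum: (-12)·(3) + (-1)·(-8) + 4·(6) = -4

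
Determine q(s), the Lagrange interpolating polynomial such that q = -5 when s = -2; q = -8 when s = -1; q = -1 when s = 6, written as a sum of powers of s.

q(s) = (1/2)s^2 - (3/2)s - 10

Build the Lagrange basis polynomials:
L_0(s) = (s + 1)(s - 6) / [8] = (1/8)s^2 - (5/8)s - 3/4
L_1(s) = (s + 2)(s - 6) / [-7] = -(1/7)s^2 + (4/7)s + 12/7
L_2(s) = (s + 2)(s + 1) / [56] = (1/56)s^2 + (3/56)s + 1/28
q(s) = (-5)·L_0 + (-8)·L_1 + (-1)·L_2
  (-5)·L_0(s) = -(5/8)s^2 + (25/8)s + 15/4
  (-8)·L_1(s) = (8/7)s^2 - (32/7)s - 96/7
  (-1)·L_2(s) = -(1/56)s^2 - (3/56)s - 1/28
Adding term by term: (1/2)s^2 - (3/2)s - 10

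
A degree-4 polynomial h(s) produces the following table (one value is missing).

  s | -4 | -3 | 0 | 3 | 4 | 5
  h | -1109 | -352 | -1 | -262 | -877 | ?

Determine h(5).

The 5 known values determine h uniquely (degree ≤ 4).
Evaluate each Lagrange basis at s = 5:
L_0(5) = (8)·(5)·(2)·(1)/[(-1)·(-4)·(-7)·(-8)] = 5/14
L_1(5) = (9)·(5)·(2)·(1)/[(1)·(-3)·(-6)·(-7)] = -5/7
L_2(5) = (9)·(8)·(2)·(1)/[(4)·(3)·(-3)·(-4)] = 1
L_3(5) = (9)·(8)·(5)·(1)/[(7)·(6)·(3)·(-1)] = -20/7
L_4(5) = (9)·(8)·(5)·(2)/[(8)·(7)·(4)·(1)] = 45/14
Sum: (-1109)·(5/14) + (-352)·(-5/7) + (-1)·(1) + (-262)·(-20/7) + (-877)·(45/14) = -2216

-2216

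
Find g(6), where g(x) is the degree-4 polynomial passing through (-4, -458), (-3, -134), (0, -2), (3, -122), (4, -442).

-2438

Using Newton's divided-difference form:
g[-4,-3] = (-134 - (-458)) / (-3 - (-4)) = 324
g[-3,0] = (-2 - (-134)) / (0 - (-3)) = 44
g[0,3] = (-122 - (-2)) / (3 - 0) = -40
g[3,4] = (-442 - (-122)) / (4 - 3) = -320
g[-4,-3,0] = (44 - 324) / (0 - (-4)) = -70
g[-3,0,3] = (-40 - 44) / (3 - (-3)) = -14
g[0,3,4] = (-320 - (-40)) / (4 - 0) = -70
g[-4,-3,0,3] = (-14 - (-70)) / (3 - (-4)) = 8
g[-3,0,3,4] = (-70 - (-14)) / (4 - (-3)) = -8
g[-4,-3,0,3,4] = (-8 - 8) / (4 - (-4)) = -2
g(6) = -458 + 324·(10) + (-70)·(10)·(9) + 8·(10)·(9)·(6) + (-2)·(10)·(9)·(6)·(3) = -2438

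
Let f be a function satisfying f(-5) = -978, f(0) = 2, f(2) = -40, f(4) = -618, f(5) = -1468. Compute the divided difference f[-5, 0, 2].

-31

f[-5,0] = (2 - (-978)) / (0 - (-5)) = 196
f[0,2] = (-40 - 2) / (2 - 0) = -21
f[-5,0,2] = (-21 - 196) / (2 - (-5)) = -31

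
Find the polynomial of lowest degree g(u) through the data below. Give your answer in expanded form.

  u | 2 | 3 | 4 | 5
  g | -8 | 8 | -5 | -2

Build the Lagrange basis polynomials:
L_0(u) = (u - 3)(u - 4)(u - 5) / [-6] = -(1/6)u^3 + 2u^2 - (47/6)u + 10
L_1(u) = (u - 2)(u - 4)(u - 5) / [2] = (1/2)u^3 - (11/2)u^2 + 19u - 20
L_2(u) = (u - 2)(u - 3)(u - 5) / [-2] = -(1/2)u^3 + 5u^2 - (31/2)u + 15
L_3(u) = (u - 2)(u - 3)(u - 4) / [6] = (1/6)u^3 - (3/2)u^2 + (13/3)u - 4
g(u) = (-8)·L_0 + 8·L_1 + (-5)·L_2 + (-2)·L_3
  (-8)·L_0(u) = (4/3)u^3 - 16u^2 + (188/3)u - 80
  8·L_1(u) = 4u^3 - 44u^2 + 152u - 160
  (-5)·L_2(u) = (5/2)u^3 - 25u^2 + (155/2)u - 75
  (-2)·L_3(u) = -(1/3)u^3 + 3u^2 - (26/3)u + 8
Adding term by term: (15/2)u^3 - 82u^2 + (567/2)u - 307

g(u) = (15/2)u^3 - 82u^2 + (567/2)u - 307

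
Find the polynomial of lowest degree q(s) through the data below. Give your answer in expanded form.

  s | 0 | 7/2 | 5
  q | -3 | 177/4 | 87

q(s) = 3s^2 + 3s - 3

L_0(s) = (s - 7/2)(s - 5) / [35/2] = (2/35)s^2 - (17/35)s + 1
L_1(s) = s(s - 5) / [-21/4] = -(4/21)s^2 + (20/21)s
L_2(s) = s(s - 7/2) / [15/2] = (2/15)s^2 - (7/15)s
q(s) = (-3)·L_0 + (177/4)·L_1 + 87·L_2
  (-3)·L_0(s) = -(6/35)s^2 + (51/35)s - 3
  (177/4)·L_1(s) = -(59/7)s^2 + (295/7)s
  87·L_2(s) = (58/5)s^2 - (203/5)s
Adding term by term: 3s^2 + 3s - 3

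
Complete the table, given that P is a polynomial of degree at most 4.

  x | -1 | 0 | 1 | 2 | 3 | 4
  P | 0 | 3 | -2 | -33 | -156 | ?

The 5 known values determine P uniquely (degree ≤ 4).
L_0(4) = (4)·(3)·(2)·(1)/[(-1)·(-2)·(-3)·(-4)] = 1
L_1(4) = (5)·(3)·(2)·(1)/[(1)·(-1)·(-2)·(-3)] = -5
L_2(4) = (5)·(4)·(2)·(1)/[(2)·(1)·(-1)·(-2)] = 10
L_3(4) = (5)·(4)·(3)·(1)/[(3)·(2)·(1)·(-1)] = -10
L_4(4) = (5)·(4)·(3)·(2)/[(4)·(3)·(2)·(1)] = 5
Sum: 0 + 3·(-5) + (-2)·(10) + (-33)·(-10) + (-156)·(5) = -485

-485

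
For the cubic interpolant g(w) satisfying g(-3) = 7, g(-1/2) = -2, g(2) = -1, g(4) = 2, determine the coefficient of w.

-229/630

L_0(w) = (w + 1/2)(w - 2)(w - 4) / [-175/2] = -(2/175)w^3 + (11/175)w^2 - (2/35)w - 8/175
L_1(w) = (w + 3)(w - 2)(w - 4) / [225/8] = (8/225)w^3 - (8/75)w^2 - (16/45)w + 64/75
L_2(w) = (w + 3)(w + 1/2)(w - 4) / [-25] = -(1/25)w^3 + (1/50)w^2 + (1/2)w + 6/25
L_3(w) = (w + 3)(w + 1/2)(w - 2) / [63] = (1/63)w^3 + (1/42)w^2 - (11/126)w - 1/21
g(w) = 7·L_0 + (-2)·L_1 + (-1)·L_2 + 2·L_3
Only the coefficient of w is needed; take it from each L_i and combine:
7·(-2/35) + (-2)·(-16/45) + (-1)·(1/2) + 2·(-11/126) = -229/630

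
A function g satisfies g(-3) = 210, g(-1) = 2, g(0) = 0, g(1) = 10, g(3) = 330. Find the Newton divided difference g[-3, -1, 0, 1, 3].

3

g[-3,-1] = (2 - 210) / (-1 - (-3)) = -104
g[-1,0] = (0 - 2) / (0 - (-1)) = -2
g[0,1] = (10 - 0) / (1 - 0) = 10
g[1,3] = (330 - 10) / (3 - 1) = 160
g[-3,-1,0] = (-2 - (-104)) / (0 - (-3)) = 34
g[-1,0,1] = (10 - (-2)) / (1 - (-1)) = 6
g[0,1,3] = (160 - 10) / (3 - 0) = 50
g[-3,-1,0,1] = (6 - 34) / (1 - (-3)) = -7
g[-1,0,1,3] = (50 - 6) / (3 - (-1)) = 11
g[-3,-1,0,1,3] = (11 - (-7)) / (3 - (-3)) = 3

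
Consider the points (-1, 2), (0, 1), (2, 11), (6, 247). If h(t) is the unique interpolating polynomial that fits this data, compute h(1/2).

Using Newton's divided-difference form:
h[-1,0] = (1 - 2) / (0 - (-1)) = -1
h[0,2] = (11 - 1) / (2 - 0) = 5
h[2,6] = (247 - 11) / (6 - 2) = 59
h[-1,0,2] = (5 - (-1)) / (2 - (-1)) = 2
h[0,2,6] = (59 - 5) / (6 - 0) = 9
h[-1,0,2,6] = (9 - 2) / (6 - (-1)) = 1
h(1/2) = 2 + (-1)·(3/2) + 2·(3/2)·(1/2) + 1·(3/2)·(1/2)·(-3/2) = 7/8

7/8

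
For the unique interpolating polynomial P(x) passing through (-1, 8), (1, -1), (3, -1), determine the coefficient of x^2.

Build the Lagrange basis polynomials:
L_0(x) = (x - 1)(x - 3) / [8] = (1/8)x^2 - (1/2)x + 3/8
L_1(x) = (x + 1)(x - 3) / [-4] = -(1/4)x^2 + (1/2)x + 3/4
L_2(x) = (x + 1)(x - 1) / [8] = (1/8)x^2 - 1/8
P(x) = 8·L_0 + (-1)·L_1 + (-1)·L_2
Only the coefficient of x^2 is needed; take it from each L_i and combine:
8·(1/8) + (-1)·(-1/4) + (-1)·(1/8) = 9/8

9/8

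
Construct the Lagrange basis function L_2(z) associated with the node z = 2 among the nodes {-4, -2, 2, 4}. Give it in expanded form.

L_2(z) = -(1/48)z^3 - (1/24)z^2 + (1/3)z + 2/3

L_2(z) = (z + 4)(z + 2)(z - 4) / [(6)·(4)·(-2)]
       = (z^3 + 2z^2 - 16z - 32) / (-48)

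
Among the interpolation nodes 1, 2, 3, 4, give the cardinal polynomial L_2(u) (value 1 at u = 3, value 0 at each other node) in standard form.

L_2(u) = -(1/2)u^3 + (7/2)u^2 - 7u + 4

L_2(u) = (u - 1)(u - 2)(u - 4) / [(2)·(1)·(-1)]
       = (u^3 - 7u^2 + 14u - 8) / (-2)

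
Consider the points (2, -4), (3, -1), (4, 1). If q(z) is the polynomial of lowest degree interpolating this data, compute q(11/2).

17/8

Using Newton's divided-difference form:
q[2,3] = (-1 - (-4)) / (3 - 2) = 3
q[3,4] = (1 - (-1)) / (4 - 3) = 2
q[2,3,4] = (2 - 3) / (4 - 2) = -1/2
q(11/2) = -4 + 3·(7/2) + (-1/2)·(7/2)·(5/2) = 17/8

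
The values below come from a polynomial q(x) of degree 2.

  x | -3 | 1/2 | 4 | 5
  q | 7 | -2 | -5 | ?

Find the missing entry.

The 3 known values determine q uniquely (degree ≤ 2).
Evaluate each Lagrange basis at x = 5:
L_0(5) = (9/2)·(1)/[(-7/2)·(-7)] = 9/49
L_1(5) = (8)·(1)/[(7/2)·(-7/2)] = -32/49
L_2(5) = (8)·(9/2)/[(7)·(7/2)] = 72/49
Sum: 7·(9/49) + (-2)·(-32/49) + (-5)·(72/49) = -233/49

-233/49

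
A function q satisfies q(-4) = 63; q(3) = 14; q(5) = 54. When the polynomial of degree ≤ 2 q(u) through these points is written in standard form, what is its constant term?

Build the Lagrange basis polynomials:
L_0(u) = (u - 3)(u - 5) / [63] = (1/63)u^2 - (8/63)u + 5/21
L_1(u) = (u + 4)(u - 5) / [-14] = -(1/14)u^2 + (1/14)u + 10/7
L_2(u) = (u + 4)(u - 3) / [18] = (1/18)u^2 + (1/18)u - 2/3
q(u) = 63·L_0 + 14·L_1 + 54·L_2
Only the constant term is needed; take it from each L_i and combine:
63·(5/21) + 14·(10/7) + 54·(-2/3) = -1

-1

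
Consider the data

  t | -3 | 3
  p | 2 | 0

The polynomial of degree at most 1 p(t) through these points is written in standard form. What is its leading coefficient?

The leading coefficient equals the top divided difference p[-3,3].
p[-3,3] = (0 - 2) / (3 - (-3)) = -1/3

-1/3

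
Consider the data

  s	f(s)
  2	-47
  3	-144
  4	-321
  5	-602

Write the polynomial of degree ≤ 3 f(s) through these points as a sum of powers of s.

Build the Lagrange basis polynomials:
L_0(s) = (s - 3)(s - 4)(s - 5) / [-6] = -(1/6)s^3 + 2s^2 - (47/6)s + 10
L_1(s) = (s - 2)(s - 4)(s - 5) / [2] = (1/2)s^3 - (11/2)s^2 + 19s - 20
L_2(s) = (s - 2)(s - 3)(s - 5) / [-2] = -(1/2)s^3 + 5s^2 - (31/2)s + 15
L_3(s) = (s - 2)(s - 3)(s - 4) / [6] = (1/6)s^3 - (3/2)s^2 + (13/3)s - 4
f(s) = (-47)·L_0 + (-144)·L_1 + (-321)·L_2 + (-602)·L_3
  (-47)·L_0(s) = (47/6)s^3 - 94s^2 + (2209/6)s - 470
  (-144)·L_1(s) = -72s^3 + 792s^2 - 2736s + 2880
  (-321)·L_2(s) = (321/2)s^3 - 1605s^2 + (9951/2)s - 4815
  (-602)·L_3(s) = -(301/3)s^3 + 903s^2 - (7826/3)s + 2408
Adding term by term: -4s^3 - 4s^2 - s + 3

f(s) = -4s^3 - 4s^2 - s + 3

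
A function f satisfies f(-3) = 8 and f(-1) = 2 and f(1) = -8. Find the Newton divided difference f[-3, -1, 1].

-1/2

f[-3,-1] = (2 - 8) / (-1 - (-3)) = -3
f[-1,1] = (-8 - 2) / (1 - (-1)) = -5
f[-3,-1,1] = (-5 - (-3)) / (1 - (-3)) = -1/2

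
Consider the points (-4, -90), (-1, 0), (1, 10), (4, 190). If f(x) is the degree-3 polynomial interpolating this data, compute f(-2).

-8

Evaluate each Lagrange basis at x = -2:
L_0(-2) = (-1)·(-3)·(-6)/[(-3)·(-5)·(-8)] = 3/20
L_1(-2) = (2)·(-3)·(-6)/[(3)·(-2)·(-5)] = 6/5
L_2(-2) = (2)·(-1)·(-6)/[(5)·(2)·(-3)] = -2/5
L_3(-2) = (2)·(-1)·(-3)/[(8)·(5)·(3)] = 1/20
Sum: (-90)·(3/20) + 0 + 10·(-2/5) + 190·(1/20) = -8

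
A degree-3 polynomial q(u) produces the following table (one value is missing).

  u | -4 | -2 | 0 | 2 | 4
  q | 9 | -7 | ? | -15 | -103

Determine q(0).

The 4 known values determine q uniquely (degree ≤ 3).
L_0(0) = (2)·(-2)·(-4)/[(-2)·(-6)·(-8)] = -1/6
L_1(0) = (4)·(-2)·(-4)/[(2)·(-4)·(-6)] = 2/3
L_2(0) = (4)·(2)·(-4)/[(6)·(4)·(-2)] = 2/3
L_3(0) = (4)·(2)·(-2)/[(8)·(6)·(2)] = -1/6
Sum: 9·(-1/6) + (-7)·(2/3) + (-15)·(2/3) + (-103)·(-1/6) = 1

1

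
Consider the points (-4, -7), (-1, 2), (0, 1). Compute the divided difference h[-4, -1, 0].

-1

h[-4,-1] = (2 - (-7)) / (-1 - (-4)) = 3
h[-1,0] = (1 - 2) / (0 - (-1)) = -1
h[-4,-1,0] = (-1 - 3) / (0 - (-4)) = -1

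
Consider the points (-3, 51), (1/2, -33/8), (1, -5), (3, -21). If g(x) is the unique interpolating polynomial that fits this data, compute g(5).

Using Newton's divided-difference form:
g[-3,1/2] = (-33/8 - 51) / (1/2 - (-3)) = -63/4
g[1/2,1] = (-5 - (-33/8)) / (1 - 1/2) = -7/4
g[1,3] = (-21 - (-5)) / (3 - 1) = -8
g[-3,1/2,1] = (-7/4 - (-63/4)) / (1 - (-3)) = 7/2
g[1/2,1,3] = (-8 - (-7/4)) / (3 - 1/2) = -5/2
g[-3,1/2,1,3] = (-5/2 - 7/2) / (3 - (-3)) = -1
g(5) = 51 + (-63/4)·(8) + (7/2)·(8)·(9/2) + (-1)·(8)·(9/2)·(4) = -93

-93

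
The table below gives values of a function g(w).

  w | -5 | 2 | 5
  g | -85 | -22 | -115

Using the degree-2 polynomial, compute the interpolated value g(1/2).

-5/2

L_0(1/2) = (-3/2)·(-9/2)/[(-7)·(-10)] = 27/280
L_1(1/2) = (11/2)·(-9/2)/[(7)·(-3)] = 33/28
L_2(1/2) = (11/2)·(-3/2)/[(10)·(3)] = -11/40
Sum: (-85)·(27/280) + (-22)·(33/28) + (-115)·(-11/40) = -5/2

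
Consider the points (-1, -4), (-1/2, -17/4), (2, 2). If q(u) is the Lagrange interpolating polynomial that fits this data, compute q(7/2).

Evaluate each Lagrange basis at u = 7/2:
L_0(7/2) = (4)·(3/2)/[(-1/2)·(-3)] = 4
L_1(7/2) = (9/2)·(3/2)/[(1/2)·(-5/2)] = -27/5
L_2(7/2) = (9/2)·(4)/[(3)·(5/2)] = 12/5
Sum: (-4)·(4) + (-17/4)·(-27/5) + 2·(12/5) = 47/4

47/4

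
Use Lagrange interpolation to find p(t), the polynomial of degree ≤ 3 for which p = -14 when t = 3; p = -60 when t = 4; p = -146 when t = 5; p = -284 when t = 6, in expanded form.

p(t) = -2t^3 + 4t^2 + 4

Build the Lagrange basis polynomials:
L_0(t) = (t - 4)(t - 5)(t - 6) / [-6] = -(1/6)t^3 + (5/2)t^2 - (37/3)t + 20
L_1(t) = (t - 3)(t - 5)(t - 6) / [2] = (1/2)t^3 - 7t^2 + (63/2)t - 45
L_2(t) = (t - 3)(t - 4)(t - 6) / [-2] = -(1/2)t^3 + (13/2)t^2 - 27t + 36
L_3(t) = (t - 3)(t - 4)(t - 5) / [6] = (1/6)t^3 - 2t^2 + (47/6)t - 10
p(t) = (-14)·L_0 + (-60)·L_1 + (-146)·L_2 + (-284)·L_3
  (-14)·L_0(t) = (7/3)t^3 - 35t^2 + (518/3)t - 280
  (-60)·L_1(t) = -30t^3 + 420t^2 - 1890t + 2700
  (-146)·L_2(t) = 73t^3 - 949t^2 + 3942t - 5256
  (-284)·L_3(t) = -(142/3)t^3 + 568t^2 - (6674/3)t + 2840
Adding term by term: -2t^3 + 4t^2 + 4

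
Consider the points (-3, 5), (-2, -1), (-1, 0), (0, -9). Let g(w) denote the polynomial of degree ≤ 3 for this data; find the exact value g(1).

-45

Evaluate each Lagrange basis at w = 1:
L_0(1) = (3)·(2)·(1)/[(-1)·(-2)·(-3)] = -1
L_1(1) = (4)·(2)·(1)/[(1)·(-1)·(-2)] = 4
L_2(1) = (4)·(3)·(1)/[(2)·(1)·(-1)] = -6
L_3(1) = (4)·(3)·(2)/[(3)·(2)·(1)] = 4
Sum: 5·(-1) + (-1)·(4) + 0 + (-9)·(4) = -45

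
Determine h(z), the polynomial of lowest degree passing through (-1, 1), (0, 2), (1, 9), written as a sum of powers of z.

Build the Lagrange basis polynomials:
L_0(z) = z(z - 1) / [2] = (1/2)z^2 - (1/2)z
L_1(z) = (z + 1)(z - 1) / [-1] = -z^2 + 1
L_2(z) = (z + 1)z / [2] = (1/2)z^2 + (1/2)z
h(z) = 1·L_0 + 2·L_1 + 9·L_2
  1·L_0(z) = (1/2)z^2 - (1/2)z
  2·L_1(z) = -2z^2 + 2
  9·L_2(z) = (9/2)z^2 + (9/2)z
Adding term by term: 3z^2 + 4z + 2

h(z) = 3z^2 + 4z + 2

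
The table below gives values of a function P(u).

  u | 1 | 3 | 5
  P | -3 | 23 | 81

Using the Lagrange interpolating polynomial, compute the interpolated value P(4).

Evaluate each Lagrange basis at u = 4:
L_0(4) = (1)·(-1)/[(-2)·(-4)] = -1/8
L_1(4) = (3)·(-1)/[(2)·(-2)] = 3/4
L_2(4) = (3)·(1)/[(4)·(2)] = 3/8
Sum: (-3)·(-1/8) + 23·(3/4) + 81·(3/8) = 48

48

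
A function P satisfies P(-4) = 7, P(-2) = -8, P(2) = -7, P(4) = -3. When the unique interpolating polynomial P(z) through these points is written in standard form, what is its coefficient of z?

Build the Lagrange basis polynomials:
L_0(z) = (z + 2)(z - 2)(z - 4) / [-96] = -(1/96)z^3 + (1/24)z^2 + (1/24)z - 1/6
L_1(z) = (z + 4)(z - 2)(z - 4) / [48] = (1/48)z^3 - (1/24)z^2 - (1/3)z + 2/3
L_2(z) = (z + 4)(z + 2)(z - 4) / [-48] = -(1/48)z^3 - (1/24)z^2 + (1/3)z + 2/3
L_3(z) = (z + 4)(z + 2)(z - 2) / [96] = (1/96)z^3 + (1/24)z^2 - (1/24)z - 1/6
P(z) = 7·L_0 + (-8)·L_1 + (-7)·L_2 + (-3)·L_3
Only the coefficient of z is needed; take it from each L_i and combine:
7·(1/24) + (-8)·(-1/3) + (-7)·(1/3) + (-3)·(-1/24) = 3/4

3/4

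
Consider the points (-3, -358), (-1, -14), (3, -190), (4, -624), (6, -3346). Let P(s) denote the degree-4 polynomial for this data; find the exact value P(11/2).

-37365/16

Evaluate each Lagrange basis at s = 11/2:
L_0(11/2) = (13/2)·(5/2)·(3/2)·(-1/2)/[(-2)·(-6)·(-7)·(-9)] = -65/4032
L_1(11/2) = (17/2)·(5/2)·(3/2)·(-1/2)/[(2)·(-4)·(-5)·(-7)] = 51/896
L_2(11/2) = (17/2)·(13/2)·(3/2)·(-1/2)/[(6)·(4)·(-1)·(-3)] = -221/384
L_3(11/2) = (17/2)·(13/2)·(5/2)·(-1/2)/[(7)·(5)·(1)·(-2)] = 221/224
L_4(11/2) = (17/2)·(13/2)·(5/2)·(3/2)/[(9)·(7)·(3)·(2)] = 1105/2016
Sum: (-358)·(-65/4032) + (-14)·(51/896) + (-190)·(-221/384) + (-624)·(221/224) + (-3346)·(1105/2016) = -37365/16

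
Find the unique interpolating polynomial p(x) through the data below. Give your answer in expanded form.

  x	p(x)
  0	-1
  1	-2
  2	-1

p(x) = x^2 - 2x - 1

Newton's divided differences:
p[0,1] = (-2 - (-1)) / (1 - 0) = -1
p[1,2] = (-1 - (-2)) / (2 - 1) = 1
p[0,1,2] = (1 - (-1)) / (2 - 0) = 1
p(x) = -1 + (-1)·x + 1·x(x - 1)
Expanding: p(x) = x^2 - 2x - 1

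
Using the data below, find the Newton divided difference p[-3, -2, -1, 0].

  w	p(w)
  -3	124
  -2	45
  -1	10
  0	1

p[-3,-2] = (45 - 124) / (-2 - (-3)) = -79
p[-2,-1] = (10 - 45) / (-1 - (-2)) = -35
p[-1,0] = (1 - 10) / (0 - (-1)) = -9
p[-3,-2,-1] = (-35 - (-79)) / (-1 - (-3)) = 22
p[-2,-1,0] = (-9 - (-35)) / (0 - (-2)) = 13
p[-3,-2,-1,0] = (13 - 22) / (0 - (-3)) = -3

-3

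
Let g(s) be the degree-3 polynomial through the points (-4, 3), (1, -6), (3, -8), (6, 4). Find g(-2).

L_0(-2) = (-3)·(-5)·(-8)/[(-5)·(-7)·(-10)] = 12/35
L_1(-2) = (2)·(-5)·(-8)/[(5)·(-2)·(-5)] = 8/5
L_2(-2) = (2)·(-3)·(-8)/[(7)·(2)·(-3)] = -8/7
L_3(-2) = (2)·(-3)·(-5)/[(10)·(5)·(3)] = 1/5
Sum: 3·(12/35) + (-6)·(8/5) + (-8)·(-8/7) + 4·(1/5) = 48/35

48/35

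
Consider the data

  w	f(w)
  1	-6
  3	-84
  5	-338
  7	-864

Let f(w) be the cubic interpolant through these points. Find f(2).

-29

Using Newton's divided-difference form:
f[1,3] = (-84 - (-6)) / (3 - 1) = -39
f[3,5] = (-338 - (-84)) / (5 - 3) = -127
f[5,7] = (-864 - (-338)) / (7 - 5) = -263
f[1,3,5] = (-127 - (-39)) / (5 - 1) = -22
f[3,5,7] = (-263 - (-127)) / (7 - 3) = -34
f[1,3,5,7] = (-34 - (-22)) / (7 - 1) = -2
f(2) = -6 + (-39)·(1) + (-22)·(1)·(-1) + (-2)·(1)·(-1)·(-3) = -29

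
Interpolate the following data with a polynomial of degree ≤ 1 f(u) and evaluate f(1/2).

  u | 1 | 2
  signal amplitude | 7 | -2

Evaluate each Lagrange basis at u = 1/2:
L_0(1/2) = (-3/2)/[(-1)] = 3/2
L_1(1/2) = (-1/2)/[(1)] = -1/2
Sum: 7·(3/2) + (-2)·(-1/2) = 23/2

23/2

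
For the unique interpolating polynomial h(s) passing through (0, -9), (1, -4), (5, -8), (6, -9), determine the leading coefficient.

1/5

The leading coefficient equals the top divided difference h[0,1,5,6].
h[0,1] = (-4 - (-9)) / (1 - 0) = 5
h[1,5] = (-8 - (-4)) / (5 - 1) = -1
h[5,6] = (-9 - (-8)) / (6 - 5) = -1
h[0,1,5] = (-1 - 5) / (5 - 0) = -6/5
h[1,5,6] = (-1 - (-1)) / (6 - 1) = 0
h[0,1,5,6] = (0 - (-6/5)) / (6 - 0) = 1/5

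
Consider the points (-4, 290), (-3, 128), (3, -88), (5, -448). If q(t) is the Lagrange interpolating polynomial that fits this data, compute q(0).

Evaluate each Lagrange basis at t = 0:
L_0(0) = (3)·(-3)·(-5)/[(-1)·(-7)·(-9)] = -5/7
L_1(0) = (4)·(-3)·(-5)/[(1)·(-6)·(-8)] = 5/4
L_2(0) = (4)·(3)·(-5)/[(7)·(6)·(-2)] = 5/7
L_3(0) = (4)·(3)·(-3)/[(9)·(8)·(2)] = -1/4
Sum: 290·(-5/7) + 128·(5/4) + (-88)·(5/7) + (-448)·(-1/4) = 2

2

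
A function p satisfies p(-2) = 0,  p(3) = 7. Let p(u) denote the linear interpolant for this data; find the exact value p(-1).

Evaluate each Lagrange basis at u = -1:
L_0(-1) = (-4)/[(-5)] = 4/5
L_1(-1) = (1)/[(5)] = 1/5
Sum: 0 + 7·(1/5) = 7/5

7/5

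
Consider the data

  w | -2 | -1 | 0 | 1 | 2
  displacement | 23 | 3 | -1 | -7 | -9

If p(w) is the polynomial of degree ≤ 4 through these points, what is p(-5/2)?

Evaluate each Lagrange basis at w = -5/2:
L_0(-5/2) = (-3/2)·(-5/2)·(-7/2)·(-9/2)/[(-1)·(-2)·(-3)·(-4)] = 315/128
L_1(-5/2) = (-1/2)·(-5/2)·(-7/2)·(-9/2)/[(1)·(-1)·(-2)·(-3)] = -105/32
L_2(-5/2) = (-1/2)·(-3/2)·(-7/2)·(-9/2)/[(2)·(1)·(-1)·(-2)] = 189/64
L_3(-5/2) = (-1/2)·(-3/2)·(-5/2)·(-9/2)/[(3)·(2)·(1)·(-1)] = -45/32
L_4(-5/2) = (-1/2)·(-3/2)·(-5/2)·(-7/2)/[(4)·(3)·(2)·(1)] = 35/128
Sum: 23·(315/128) + 3·(-105/32) + (-1)·(189/64) + (-7)·(-45/32) + (-9)·(35/128) = 819/16

819/16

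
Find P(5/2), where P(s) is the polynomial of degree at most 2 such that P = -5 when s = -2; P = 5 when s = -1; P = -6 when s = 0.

-1003/8

Evaluate each Lagrange basis at s = 5/2:
L_0(5/2) = (7/2)·(5/2)/[(-1)·(-2)] = 35/8
L_1(5/2) = (9/2)·(5/2)/[(1)·(-1)] = -45/4
L_2(5/2) = (9/2)·(7/2)/[(2)·(1)] = 63/8
Sum: (-5)·(35/8) + 5·(-45/4) + (-6)·(63/8) = -1003/8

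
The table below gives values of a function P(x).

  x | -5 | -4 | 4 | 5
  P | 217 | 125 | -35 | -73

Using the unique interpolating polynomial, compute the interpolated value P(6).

-135

Evaluate each Lagrange basis at x = 6:
L_0(6) = (10)·(2)·(1)/[(-1)·(-9)·(-10)] = -2/9
L_1(6) = (11)·(2)·(1)/[(1)·(-8)·(-9)] = 11/36
L_2(6) = (11)·(10)·(1)/[(9)·(8)·(-1)] = -55/36
L_3(6) = (11)·(10)·(2)/[(10)·(9)·(1)] = 22/9
Sum: 217·(-2/9) + 125·(11/36) + (-35)·(-55/36) + (-73)·(22/9) = -135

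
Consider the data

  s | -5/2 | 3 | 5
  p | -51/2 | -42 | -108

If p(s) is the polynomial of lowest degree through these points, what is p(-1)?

-6

L_0(-1) = (-4)·(-6)/[(-11/2)·(-15/2)] = 32/55
L_1(-1) = (3/2)·(-6)/[(11/2)·(-2)] = 9/11
L_2(-1) = (3/2)·(-4)/[(15/2)·(2)] = -2/5
Sum: (-51/2)·(32/55) + (-42)·(9/11) + (-108)·(-2/5) = -6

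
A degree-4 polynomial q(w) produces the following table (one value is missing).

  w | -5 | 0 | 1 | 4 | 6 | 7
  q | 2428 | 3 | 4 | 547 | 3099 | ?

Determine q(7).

The 5 known values determine q uniquely (degree ≤ 4).
L_0(7) = (7)·(6)·(3)·(1)/[(-5)·(-6)·(-9)·(-11)] = 7/165
L_1(7) = (12)·(6)·(3)·(1)/[(5)·(-1)·(-4)·(-6)] = -9/5
L_2(7) = (12)·(7)·(3)·(1)/[(6)·(1)·(-3)·(-5)] = 14/5
L_3(7) = (12)·(7)·(6)·(1)/[(9)·(4)·(3)·(-2)] = -7/3
L_4(7) = (12)·(7)·(6)·(3)/[(11)·(6)·(5)·(2)] = 126/55
Sum: 2428·(7/165) + 3·(-9/5) + 4·(14/5) + 547·(-7/3) + 3099·(126/55) = 5932

5932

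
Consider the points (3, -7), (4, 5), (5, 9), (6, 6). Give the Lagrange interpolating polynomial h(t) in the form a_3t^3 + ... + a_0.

h(t) = (1/6)t^3 - 6t^2 + (287/6)t - 101

Build the Lagrange basis polynomials:
L_0(t) = (t - 4)(t - 5)(t - 6) / [-6] = -(1/6)t^3 + (5/2)t^2 - (37/3)t + 20
L_1(t) = (t - 3)(t - 5)(t - 6) / [2] = (1/2)t^3 - 7t^2 + (63/2)t - 45
L_2(t) = (t - 3)(t - 4)(t - 6) / [-2] = -(1/2)t^3 + (13/2)t^2 - 27t + 36
L_3(t) = (t - 3)(t - 4)(t - 5) / [6] = (1/6)t^3 - 2t^2 + (47/6)t - 10
h(t) = (-7)·L_0 + 5·L_1 + 9·L_2 + 6·L_3
  (-7)·L_0(t) = (7/6)t^3 - (35/2)t^2 + (259/3)t - 140
  5·L_1(t) = (5/2)t^3 - 35t^2 + (315/2)t - 225
  9·L_2(t) = -(9/2)t^3 + (117/2)t^2 - 243t + 324
  6·L_3(t) = t^3 - 12t^2 + 47t - 60
Adding term by term: (1/6)t^3 - 6t^2 + (287/6)t - 101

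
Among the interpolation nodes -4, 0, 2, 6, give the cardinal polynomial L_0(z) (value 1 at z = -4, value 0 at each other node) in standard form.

L_0(z) = z(z - 2)(z - 6) / [(-4)·(-6)·(-10)]
       = (z^3 - 8z^2 + 12z) / (-240)

L_0(z) = -(1/240)z^3 + (1/30)z^2 - (1/20)z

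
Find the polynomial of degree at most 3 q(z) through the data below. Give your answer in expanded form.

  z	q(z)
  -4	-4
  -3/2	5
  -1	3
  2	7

Build the Lagrange basis polynomials:
L_0(z) = (z + 3/2)(z + 1)(z - 2) / [-45] = -(1/45)z^3 - (1/90)z^2 + (7/90)z + 1/15
L_1(z) = (z + 4)(z + 1)(z - 2) / [35/8] = (8/35)z^3 + (24/35)z^2 - (48/35)z - 64/35
L_2(z) = (z + 4)(z + 3/2)(z - 2) / [-9/2] = -(2/9)z^3 - (7/9)z^2 + (10/9)z + 8/3
L_3(z) = (z + 4)(z + 3/2)(z + 1) / [63] = (1/63)z^3 + (13/126)z^2 + (23/126)z + 2/21
q(z) = (-4)·L_0 + 5·L_1 + 3·L_2 + 7·L_3
  (-4)·L_0(z) = (4/45)z^3 + (2/45)z^2 - (14/45)z - 4/15
  5·L_1(z) = (8/7)z^3 + (24/7)z^2 - (48/7)z - 64/7
  3·L_2(z) = -(2/3)z^3 - (7/3)z^2 + (10/3)z + 8
  7·L_3(z) = (1/9)z^3 + (13/18)z^2 + (23/18)z + 2/3
Adding term by term: (71/105)z^3 + (391/210)z^2 - (179/70)z - 26/35

q(z) = (71/105)z^3 + (391/210)z^2 - (179/70)z - 26/35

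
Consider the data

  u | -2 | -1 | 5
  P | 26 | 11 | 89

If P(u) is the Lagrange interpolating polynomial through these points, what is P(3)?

L_0(3) = (4)·(-2)/[(-1)·(-7)] = -8/7
L_1(3) = (5)·(-2)/[(1)·(-6)] = 5/3
L_2(3) = (5)·(4)/[(7)·(6)] = 10/21
Sum: 26·(-8/7) + 11·(5/3) + 89·(10/21) = 31

31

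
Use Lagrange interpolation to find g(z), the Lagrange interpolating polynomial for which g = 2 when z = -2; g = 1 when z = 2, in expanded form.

L_0(z) = (z - 2) / [-4] = -(1/4)z + 1/2
L_1(z) = (z + 2) / [4] = (1/4)z + 1/2
g(z) = 2·L_0 + 1·L_1
  2·L_0(z) = -(1/2)z + 1
  1·L_1(z) = (1/4)z + 1/2
Adding term by term: -(1/4)z + 3/2

g(z) = -(1/4)z + 3/2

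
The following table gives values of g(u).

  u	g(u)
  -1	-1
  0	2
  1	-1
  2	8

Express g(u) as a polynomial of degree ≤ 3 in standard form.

g(u) = 3u^3 - 3u^2 - 3u + 2

Build the Lagrange basis polynomials:
L_0(u) = u(u - 1)(u - 2) / [-6] = -(1/6)u^3 + (1/2)u^2 - (1/3)u
L_1(u) = (u + 1)(u - 1)(u - 2) / [2] = (1/2)u^3 - u^2 - (1/2)u + 1
L_2(u) = (u + 1)u(u - 2) / [-2] = -(1/2)u^3 + (1/2)u^2 + u
L_3(u) = (u + 1)u(u - 1) / [6] = (1/6)u^3 - (1/6)u
g(u) = (-1)·L_0 + 2·L_1 + (-1)·L_2 + 8·L_3
  (-1)·L_0(u) = (1/6)u^3 - (1/2)u^2 + (1/3)u
  2·L_1(u) = u^3 - 2u^2 - u + 2
  (-1)·L_2(u) = (1/2)u^3 - (1/2)u^2 - u
  8·L_3(u) = (4/3)u^3 - (4/3)u
Adding term by term: 3u^3 - 3u^2 - 3u + 2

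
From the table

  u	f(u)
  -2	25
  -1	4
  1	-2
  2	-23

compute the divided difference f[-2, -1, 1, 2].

f[-2,-1] = (4 - 25) / (-1 - (-2)) = -21
f[-1,1] = (-2 - 4) / (1 - (-1)) = -3
f[1,2] = (-23 - (-2)) / (2 - 1) = -21
f[-2,-1,1] = (-3 - (-21)) / (1 - (-2)) = 6
f[-1,1,2] = (-21 - (-3)) / (2 - (-1)) = -6
f[-2,-1,1,2] = (-6 - 6) / (2 - (-2)) = -3

-3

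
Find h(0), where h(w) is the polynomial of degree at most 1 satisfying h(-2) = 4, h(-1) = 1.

Evaluate each Lagrange basis at w = 0:
L_0(0) = (1)/[(-1)] = -1
L_1(0) = (2)/[(1)] = 2
Sum: 4·(-1) + 1·(2) = -2

-2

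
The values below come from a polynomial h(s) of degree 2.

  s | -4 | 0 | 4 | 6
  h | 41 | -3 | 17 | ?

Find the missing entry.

51

The 3 known values determine h uniquely (degree ≤ 2).
L_0(6) = (6)·(2)/[(-4)·(-8)] = 3/8
L_1(6) = (10)·(2)/[(4)·(-4)] = -5/4
L_2(6) = (10)·(6)/[(8)·(4)] = 15/8
Sum: 41·(3/8) + (-3)·(-5/4) + 17·(15/8) = 51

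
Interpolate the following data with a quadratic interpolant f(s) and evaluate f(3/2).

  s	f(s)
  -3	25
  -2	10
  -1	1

Evaluate each Lagrange basis at s = 3/2:
L_0(3/2) = (7/2)·(5/2)/[(-1)·(-2)] = 35/8
L_1(3/2) = (9/2)·(5/2)/[(1)·(-1)] = -45/4
L_2(3/2) = (9/2)·(7/2)/[(2)·(1)] = 63/8
Sum: 25·(35/8) + 10·(-45/4) + 1·(63/8) = 19/4

19/4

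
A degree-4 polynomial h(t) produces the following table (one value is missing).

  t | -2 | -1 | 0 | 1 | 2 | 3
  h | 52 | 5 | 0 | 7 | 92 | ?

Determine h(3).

The 5 known values determine h uniquely (degree ≤ 4).
Evaluate each Lagrange basis at t = 3:
L_0(3) = (4)·(3)·(2)·(1)/[(-1)·(-2)·(-3)·(-4)] = 1
L_1(3) = (5)·(3)·(2)·(1)/[(1)·(-1)·(-2)·(-3)] = -5
L_2(3) = (5)·(4)·(2)·(1)/[(2)·(1)·(-1)·(-2)] = 10
L_3(3) = (5)·(4)·(3)·(1)/[(3)·(2)·(1)·(-1)] = -10
L_4(3) = (5)·(4)·(3)·(2)/[(4)·(3)·(2)·(1)] = 5
Sum: 52·(1) + 5·(-5) + 0 + 7·(-10) + 92·(5) = 417

417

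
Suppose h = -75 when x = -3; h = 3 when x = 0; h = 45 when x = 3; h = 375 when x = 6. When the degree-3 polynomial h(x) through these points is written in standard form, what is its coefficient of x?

2

Build the Lagrange basis polynomials:
L_0(x) = x(x - 3)(x - 6) / [-162] = -(1/162)x^3 + (1/18)x^2 - (1/9)x
L_1(x) = (x + 3)(x - 3)(x - 6) / [54] = (1/54)x^3 - (1/9)x^2 - (1/6)x + 1
L_2(x) = (x + 3)x(x - 6) / [-54] = -(1/54)x^3 + (1/18)x^2 + (1/3)x
L_3(x) = (x + 3)x(x - 3) / [162] = (1/162)x^3 - (1/18)x
h(x) = (-75)·L_0 + 3·L_1 + 45·L_2 + 375·L_3
Only the coefficient of x is needed; take it from each L_i and combine:
(-75)·(-1/9) + 3·(-1/6) + 45·(1/3) + 375·(-1/18) = 2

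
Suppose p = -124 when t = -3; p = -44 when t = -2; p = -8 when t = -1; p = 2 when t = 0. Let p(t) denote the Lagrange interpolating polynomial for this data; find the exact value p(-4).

Evaluate each Lagrange basis at t = -4:
L_0(-4) = (-2)·(-3)·(-4)/[(-1)·(-2)·(-3)] = 4
L_1(-4) = (-1)·(-3)·(-4)/[(1)·(-1)·(-2)] = -6
L_2(-4) = (-1)·(-2)·(-4)/[(2)·(1)·(-1)] = 4
L_3(-4) = (-1)·(-2)·(-3)/[(3)·(2)·(1)] = -1
Sum: (-124)·(4) + (-44)·(-6) + (-8)·(4) + 2·(-1) = -266

-266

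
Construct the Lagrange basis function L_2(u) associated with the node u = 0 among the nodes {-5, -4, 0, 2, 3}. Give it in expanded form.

L_2(u) = (u + 5)(u + 4)(u - 2)(u - 3) / [(5)·(4)·(-2)·(-3)]
       = (u^4 + 4u^3 - 19u^2 - 46u + 120) / (120)

L_2(u) = (1/120)u^4 + (1/30)u^3 - (19/120)u^2 - (23/60)u + 1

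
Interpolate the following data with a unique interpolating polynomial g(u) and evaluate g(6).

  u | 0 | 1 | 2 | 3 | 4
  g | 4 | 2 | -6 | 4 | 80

742

Evaluate each Lagrange basis at u = 6:
L_0(6) = (5)·(4)·(3)·(2)/[(-1)·(-2)·(-3)·(-4)] = 5
L_1(6) = (6)·(4)·(3)·(2)/[(1)·(-1)·(-2)·(-3)] = -24
L_2(6) = (6)·(5)·(3)·(2)/[(2)·(1)·(-1)·(-2)] = 45
L_3(6) = (6)·(5)·(4)·(2)/[(3)·(2)·(1)·(-1)] = -40
L_4(6) = (6)·(5)·(4)·(3)/[(4)·(3)·(2)·(1)] = 15
Sum: 4·(5) + 2·(-24) + (-6)·(45) + 4·(-40) + 80·(15) = 742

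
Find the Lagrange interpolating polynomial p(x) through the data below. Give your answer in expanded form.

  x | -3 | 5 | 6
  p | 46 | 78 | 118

p(x) = 4x^2 - 4x - 2

Build the Lagrange basis polynomials:
L_0(x) = (x - 5)(x - 6) / [72] = (1/72)x^2 - (11/72)x + 5/12
L_1(x) = (x + 3)(x - 6) / [-8] = -(1/8)x^2 + (3/8)x + 9/4
L_2(x) = (x + 3)(x - 5) / [9] = (1/9)x^2 - (2/9)x - 5/3
p(x) = 46·L_0 + 78·L_1 + 118·L_2
  46·L_0(x) = (23/36)x^2 - (253/36)x + 115/6
  78·L_1(x) = -(39/4)x^2 + (117/4)x + 351/2
  118·L_2(x) = (118/9)x^2 - (236/9)x - 590/3
Adding term by term: 4x^2 - 4x - 2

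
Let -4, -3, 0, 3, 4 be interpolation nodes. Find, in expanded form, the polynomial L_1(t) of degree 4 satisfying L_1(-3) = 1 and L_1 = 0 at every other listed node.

L_1(t) = (t + 4)t(t - 3)(t - 4) / [(1)·(-3)·(-6)·(-7)]
       = (t^4 - 3t^3 - 16t^2 + 48t) / (-126)

L_1(t) = -(1/126)t^4 + (1/42)t^3 + (8/63)t^2 - (8/21)t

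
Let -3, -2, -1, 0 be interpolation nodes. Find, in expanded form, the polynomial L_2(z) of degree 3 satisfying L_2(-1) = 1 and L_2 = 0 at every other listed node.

L_2(z) = (z + 3)(z + 2)z / [(2)·(1)·(-1)]
       = (z^3 + 5z^2 + 6z) / (-2)

L_2(z) = -(1/2)z^3 - (5/2)z^2 - 3z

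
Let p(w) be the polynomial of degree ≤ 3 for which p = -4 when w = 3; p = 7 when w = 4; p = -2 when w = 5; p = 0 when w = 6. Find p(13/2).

Using Newton's divided-difference form:
p[3,4] = (7 - (-4)) / (4 - 3) = 11
p[4,5] = (-2 - 7) / (5 - 4) = -9
p[5,6] = (0 - (-2)) / (6 - 5) = 2
p[3,4,5] = (-9 - 11) / (5 - 3) = -10
p[4,5,6] = (2 - (-9)) / (6 - 4) = 11/2
p[3,4,5,6] = (11/2 - (-10)) / (6 - 3) = 31/6
p(13/2) = -4 + 11·(7/2) + (-10)·(7/2)·(5/2) + (31/6)·(7/2)·(5/2)·(3/2) = 237/16

237/16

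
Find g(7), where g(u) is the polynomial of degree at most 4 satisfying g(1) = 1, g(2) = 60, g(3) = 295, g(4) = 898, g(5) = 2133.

L_0(7) = (5)·(4)·(3)·(2)/[(-1)·(-2)·(-3)·(-4)] = 5
L_1(7) = (6)·(4)·(3)·(2)/[(1)·(-1)·(-2)·(-3)] = -24
L_2(7) = (6)·(5)·(3)·(2)/[(2)·(1)·(-1)·(-2)] = 45
L_3(7) = (6)·(5)·(4)·(2)/[(3)·(2)·(1)·(-1)] = -40
L_4(7) = (6)·(5)·(4)·(3)/[(4)·(3)·(2)·(1)] = 15
Sum: 1·(5) + 60·(-24) + 295·(45) + 898·(-40) + 2133·(15) = 7915

7915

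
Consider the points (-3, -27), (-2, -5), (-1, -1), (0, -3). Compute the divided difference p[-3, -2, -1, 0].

p[-3,-2] = (-5 - (-27)) / (-2 - (-3)) = 22
p[-2,-1] = (-1 - (-5)) / (-1 - (-2)) = 4
p[-1,0] = (-3 - (-1)) / (0 - (-1)) = -2
p[-3,-2,-1] = (4 - 22) / (-1 - (-3)) = -9
p[-2,-1,0] = (-2 - 4) / (0 - (-2)) = -3
p[-3,-2,-1,0] = (-3 - (-9)) / (0 - (-3)) = 2

2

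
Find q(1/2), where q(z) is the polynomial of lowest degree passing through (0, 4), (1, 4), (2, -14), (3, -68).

41/8

L_0(1/2) = (-1/2)·(-3/2)·(-5/2)/[(-1)·(-2)·(-3)] = 5/16
L_1(1/2) = (1/2)·(-3/2)·(-5/2)/[(1)·(-1)·(-2)] = 15/16
L_2(1/2) = (1/2)·(-1/2)·(-5/2)/[(2)·(1)·(-1)] = -5/16
L_3(1/2) = (1/2)·(-1/2)·(-3/2)/[(3)·(2)·(1)] = 1/16
Sum: 4·(5/16) + 4·(15/16) + (-14)·(-5/16) + (-68)·(1/16) = 41/8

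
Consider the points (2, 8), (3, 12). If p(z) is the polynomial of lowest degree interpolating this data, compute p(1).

4

L_0(1) = (-2)/[(-1)] = 2
L_1(1) = (-1)/[(1)] = -1
Sum: 8·(2) + 12·(-1) = 4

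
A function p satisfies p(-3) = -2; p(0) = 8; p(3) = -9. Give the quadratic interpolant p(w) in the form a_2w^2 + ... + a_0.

Newton's divided differences:
p[-3,0] = (8 - (-2)) / (0 - (-3)) = 10/3
p[0,3] = (-9 - 8) / (3 - 0) = -17/3
p[-3,0,3] = (-17/3 - 10/3) / (3 - (-3)) = -3/2
p(w) = -2 + (10/3)·(w + 3) + (-3/2)·(w + 3)w
Expanding: p(w) = -(3/2)w^2 - (7/6)w + 8

p(w) = -(3/2)w^2 - (7/6)w + 8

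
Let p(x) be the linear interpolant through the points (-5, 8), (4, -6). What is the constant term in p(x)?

2/9

Build the Lagrange basis polynomials:
L_0(x) = (x - 4) / [-9] = -(1/9)x + 4/9
L_1(x) = (x + 5) / [9] = (1/9)x + 5/9
p(x) = 8·L_0 + (-6)·L_1
Only the constant term is needed; take it from each L_i and combine:
8·(4/9) + (-6)·(5/9) = 2/9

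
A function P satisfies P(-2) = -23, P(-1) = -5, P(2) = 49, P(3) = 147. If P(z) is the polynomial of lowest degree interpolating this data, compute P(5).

607

Evaluate each Lagrange basis at z = 5:
L_0(5) = (6)·(3)·(2)/[(-1)·(-4)·(-5)] = -9/5
L_1(5) = (7)·(3)·(2)/[(1)·(-3)·(-4)] = 7/2
L_2(5) = (7)·(6)·(2)/[(4)·(3)·(-1)] = -7
L_3(5) = (7)·(6)·(3)/[(5)·(4)·(1)] = 63/10
Sum: (-23)·(-9/5) + (-5)·(7/2) + 49·(-7) + 147·(63/10) = 607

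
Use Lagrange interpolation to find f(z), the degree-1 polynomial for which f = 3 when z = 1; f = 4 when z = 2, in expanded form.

f(z) = z + 2

L_0(z) = (z - 2) / [-1] = -z + 2
L_1(z) = (z - 1) / [1] = z - 1
f(z) = 3·L_0 + 4·L_1
  3·L_0(z) = -3z + 6
  4·L_1(z) = 4z - 4
Adding term by term: z + 2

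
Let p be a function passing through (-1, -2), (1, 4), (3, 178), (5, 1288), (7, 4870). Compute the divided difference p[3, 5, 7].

309

p[3,5] = (1288 - 178) / (5 - 3) = 555
p[5,7] = (4870 - 1288) / (7 - 5) = 1791
p[3,5,7] = (1791 - 555) / (7 - 3) = 309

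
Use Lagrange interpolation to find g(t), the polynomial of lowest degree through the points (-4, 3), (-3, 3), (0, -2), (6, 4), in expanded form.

L_0(t) = (t + 3)t(t - 6) / [-40] = -(1/40)t^3 + (3/40)t^2 + (9/20)t
L_1(t) = (t + 4)t(t - 6) / [27] = (1/27)t^3 - (2/27)t^2 - (8/9)t
L_2(t) = (t + 4)(t + 3)(t - 6) / [-72] = -(1/72)t^3 - (1/72)t^2 + (5/12)t + 1
L_3(t) = (t + 4)(t + 3)t / [540] = (1/540)t^3 + (7/540)t^2 + (1/45)t
g(t) = 3·L_0 + 3·L_1 + (-2)·L_2 + 4·L_3
  3·L_0(t) = -(3/40)t^3 + (9/40)t^2 + (27/20)t
  3·L_1(t) = (1/9)t^3 - (2/9)t^2 - (8/3)t
  (-2)·L_2(t) = (1/36)t^3 + (1/36)t^2 - (5/6)t - 2
  4·L_3(t) = (1/135)t^3 + (7/135)t^2 + (4/45)t
Adding term by term: (77/1080)t^3 + (89/1080)t^2 - (371/180)t - 2

g(t) = (77/1080)t^3 + (89/1080)t^2 - (371/180)t - 2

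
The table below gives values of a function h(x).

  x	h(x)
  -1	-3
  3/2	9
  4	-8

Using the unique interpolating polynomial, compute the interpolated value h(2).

198/25

Using Newton's divided-difference form:
h[-1,3/2] = (9 - (-3)) / (3/2 - (-1)) = 24/5
h[3/2,4] = (-8 - 9) / (4 - 3/2) = -34/5
h[-1,3/2,4] = (-34/5 - 24/5) / (4 - (-1)) = -58/25
h(2) = -3 + (24/5)·(3) + (-58/25)·(3)·(1/2) = 198/25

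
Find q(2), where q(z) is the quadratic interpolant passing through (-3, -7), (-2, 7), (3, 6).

Evaluate each Lagrange basis at z = 2:
L_0(2) = (4)·(-1)/[(-1)·(-6)] = -2/3
L_1(2) = (5)·(-1)/[(1)·(-5)] = 1
L_2(2) = (5)·(4)/[(6)·(5)] = 2/3
Sum: (-7)·(-2/3) + 7·(1) + 6·(2/3) = 47/3

47/3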